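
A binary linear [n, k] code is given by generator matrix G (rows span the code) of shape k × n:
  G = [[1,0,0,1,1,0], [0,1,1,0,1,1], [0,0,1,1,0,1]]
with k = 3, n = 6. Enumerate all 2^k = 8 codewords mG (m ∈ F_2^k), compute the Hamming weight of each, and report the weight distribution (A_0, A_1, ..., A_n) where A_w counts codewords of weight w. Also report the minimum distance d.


Weight distribution: A_0 = 1, A_2 = 1, A_3 = 3, A_4 = 2, A_5 = 1. Minimum distance d = 2.

Enumerate all 2^3 = 8 messages m ∈ F_2^3.
For each, compute codeword c = mG in F_2^6, then tally its weight.
  m = 000 → c = 000000, weight = 0.
  m = 100 → c = 100110, weight = 3.
  m = 010 → c = 011011, weight = 4.
  m = 110 → c = 111101, weight = 5.
  m = 001 → c = 001101, weight = 3.
  m = 101 → c = 101011, weight = 4.
  m = 011 → c = 010110, weight = 3.
  m = 111 → c = 110000, weight = 2.
Tally weights:
  weight 0: 1 codewords.
  weight 2: 1 codewords.
  weight 3: 3 codewords.
  weight 4: 2 codewords.
  weight 5: 1 codewords.
Minimum distance d = smallest w > 0 with A_w > 0 = 2.
Sanity: Σ A_w = 8 = 2^3 = 8 ✓.


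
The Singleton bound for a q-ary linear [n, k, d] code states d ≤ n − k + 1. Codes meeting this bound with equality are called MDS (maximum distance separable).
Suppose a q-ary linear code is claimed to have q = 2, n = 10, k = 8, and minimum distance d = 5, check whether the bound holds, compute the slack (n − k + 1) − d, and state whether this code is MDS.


Singleton RHS = n − k + 1 = 3, slack = -2, bound violated (no such code; not MDS).

Singleton bound: d ≤ n − k + 1.
Here n = 10, k = 8, so n − k + 1 = 3.
Given d = 5, check d ≤ 3: NO.
Slack = (n − k + 1) − d = -2.
The slack is negative: d = 5 exceeds n − k + 1 = 3 by 2, so the Singleton bound is violated and no linear [10, 8, 5]_2 code can exist. In particular it is not MDS (MDS requires d = n − k + 1 exactly).
Description: the claimed parameters are [10, 8, 5]_2; such a code would be impossible (violates the Singleton bound).


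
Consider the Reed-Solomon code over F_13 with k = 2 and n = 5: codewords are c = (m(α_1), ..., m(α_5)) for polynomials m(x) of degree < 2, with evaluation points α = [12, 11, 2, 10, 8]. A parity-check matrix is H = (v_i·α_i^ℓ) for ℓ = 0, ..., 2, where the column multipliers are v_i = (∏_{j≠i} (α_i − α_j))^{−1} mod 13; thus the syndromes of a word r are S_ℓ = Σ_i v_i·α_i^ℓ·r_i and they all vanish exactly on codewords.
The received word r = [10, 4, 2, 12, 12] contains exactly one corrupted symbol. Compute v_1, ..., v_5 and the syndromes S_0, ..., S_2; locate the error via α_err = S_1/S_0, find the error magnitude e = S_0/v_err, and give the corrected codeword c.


S = (11, 6, 8), error at position 4, error magnitude e = 1, c = [10, 4, 2, 11, 12].

Step 1: column multipliers v_i = (∏_{j≠i}(α_i − α_j))^{−1} mod 13.
  i = 1 (α = 12): (12−11)(12−2)(12−10)(12−8) = 1·10·2·4 = 80 ≡ 2, so v_1 = 2^{−1} = 7 (mod 13).
  i = 2 (α = 11): (11−12)(11−2)(11−10)(11−8) = (−1)·9·1·3 = −27 ≡ 12, so v_2 = 12^{−1} = 12 (mod 13).
  i = 3 (α = 2): (2−12)(2−11)(2−10)(2−8) = (−10)·(−9)·(−8)·(−6) = 4320 ≡ 4, so v_3 = 4^{−1} = 10 (mod 13).
  i = 4 (α = 10): (10−12)(10−11)(10−2)(10−8) = (−2)·(−1)·8·2 = 32 ≡ 6, so v_4 = 6^{−1} = 11 (mod 13).
  i = 5 (α = 8): (8−12)(8−11)(8−2)(8−10) = (−4)·(−3)·6·(−2) = −144 ≡ 12, so v_5 = 12^{−1} = 12 (mod 13).
  v = [7, 12, 10, 11, 12].
Step 2: syndromes of r = [10, 4, 2, 12, 12] (all sums mod 13).
  S_0 = Σ v_i r_i = 7·10 + 12·4 + 10·2 + 11·12 + 12·12 = 414 ≡ 11.
  S_1 = Σ v_i α_i r_i = 7·12·10 + 12·11·4 + 10·2·2 + 11·10·12 + 12·8·12 = 3880 ≡ 6.
  α_i^2 mod 13 = [1, 4, 4, 9, 12].
  S_2 = Σ v_i α_i^2 r_i = 7·1·10 + 12·4·4 + 10·4·2 + 11·9·12 + 12·12·12 = 3258 ≡ 8.
  S = (11, 6, 8) ≠ 0, so r is not a codeword (an error is present).
Step 3: locate the error. For a single error e at position i, S_ℓ = v_i·e·α_i^ℓ, so α_err = S_1/S_0.
  S_0^{−1} = 11^{−1} = 6 (mod 13), so α_err = 6·6 = 36 ≡ 10 = α_4. Error position i = 4.
  Consistency check: S_2/S_1 = 8·11 = 88 ≡ 10 = α_err ✓ (single-error assumption holds).
Step 4: error magnitude e = S_0/v_4 = S_0·∏_{j≠4}(α_4 − α_j) = 11·6 = 66 ≡ 1 (mod 13).
Step 5: correct position 4: c_4 = r_4 − e = 12 − 1 ≡ 11 (mod 13). Hence c = [10, 4, 2, 11, 12].
  Check: interpolating c through the α_i gives m(x) = 3 + 6·x (degree < 2) with m(α_i) = c_i for every i, so c is indeed a codeword.


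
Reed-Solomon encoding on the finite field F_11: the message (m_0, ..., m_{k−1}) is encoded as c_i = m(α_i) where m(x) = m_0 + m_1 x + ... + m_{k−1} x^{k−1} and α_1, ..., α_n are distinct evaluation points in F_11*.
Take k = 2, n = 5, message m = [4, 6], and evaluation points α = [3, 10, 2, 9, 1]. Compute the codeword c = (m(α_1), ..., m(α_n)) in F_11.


c = [0, 9, 5, 3, 10]

Message polynomial: m(x) = 4 + 6·x (mod 11).
For each evaluation point α_i, compute m(α_i) mod 11:
  α_1 = 3: Horner steps 6 → 0, so m(3) = 0.
  α_2 = 10: Horner steps 6 → 9, so m(10) = 9.
  α_3 = 2: Horner steps 6 → 5, so m(2) = 5.
  α_4 = 9: Horner steps 6 → 3, so m(9) = 3.
  α_5 = 1: Horner steps 6 → 10, so m(1) = 10.
Codeword c = [0, 9, 5, 3, 10] ∈ F_11^5.


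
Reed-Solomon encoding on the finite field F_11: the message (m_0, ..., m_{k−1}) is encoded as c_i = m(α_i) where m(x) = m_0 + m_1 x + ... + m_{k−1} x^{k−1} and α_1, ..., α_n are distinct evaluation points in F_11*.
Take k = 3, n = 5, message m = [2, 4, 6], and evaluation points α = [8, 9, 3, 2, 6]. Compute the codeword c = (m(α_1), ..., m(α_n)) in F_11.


c = [0, 7, 2, 1, 0]

Message polynomial: m(x) = 2 + 4·x + 6·x^2 (mod 11).
For each evaluation point α_i, compute m(α_i) mod 11:
  α_1 = 8: Horner steps 6 → 8 → 0, so m(8) = 0.
  α_2 = 9: Horner steps 6 → 3 → 7, so m(9) = 7.
  α_3 = 3: Horner steps 6 → 0 → 2, so m(3) = 2.
  α_4 = 2: Horner steps 6 → 5 → 1, so m(2) = 1.
  α_5 = 6: Horner steps 6 → 7 → 0, so m(6) = 0.
Codeword c = [0, 7, 2, 1, 0] ∈ F_11^5.


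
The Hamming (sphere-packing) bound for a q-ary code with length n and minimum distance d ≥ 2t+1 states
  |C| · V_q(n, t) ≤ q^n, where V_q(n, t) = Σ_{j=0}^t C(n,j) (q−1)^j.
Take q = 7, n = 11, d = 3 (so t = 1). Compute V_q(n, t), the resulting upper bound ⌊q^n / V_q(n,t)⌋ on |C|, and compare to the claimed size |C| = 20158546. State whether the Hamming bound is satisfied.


V_q(n, t) = 67, q^n = 1977326743, Hamming bound = 29512339, |C| = 20158546 ≤ bound (satisfied).

Step 1: Compute V_q(n, t) = Σ_{j=0}^1 C(n, j) (q−1)^j.
  j = 0: C(11,0)·(6)^0 = 1·1 = 1.
  j = 1: C(11,1)·(6)^1 = 11·6 = 66.
  V_q(n, t) = 1 + 66 = 67.
Step 2: q^n = 7^11 = 1977326743.
Step 3: Hamming bound ⌊q^n / V_q(n,t)⌋ = ⌊1977326743/67⌋ = 29512339.
Step 4: Compare |C| = 20158546 to 29512339: satisfied.
The claimed |C| lies below the Hamming bound.


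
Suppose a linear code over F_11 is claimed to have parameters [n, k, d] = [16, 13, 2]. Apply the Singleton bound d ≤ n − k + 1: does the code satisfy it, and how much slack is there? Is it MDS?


Singleton RHS = n − k + 1 = 4, slack = 2, bound satisfied, not MDS.

Singleton bound: d ≤ n − k + 1.
Here n = 16, k = 13, so n − k + 1 = 4.
Given d = 2, check d ≤ 4: YES.
Slack = (n − k + 1) − d = 2.
The code is NOT MDS (slack = 2 > 0).
Description: the claimed parameters are [16, 13, 2]_11; such a code would be non-MDS.


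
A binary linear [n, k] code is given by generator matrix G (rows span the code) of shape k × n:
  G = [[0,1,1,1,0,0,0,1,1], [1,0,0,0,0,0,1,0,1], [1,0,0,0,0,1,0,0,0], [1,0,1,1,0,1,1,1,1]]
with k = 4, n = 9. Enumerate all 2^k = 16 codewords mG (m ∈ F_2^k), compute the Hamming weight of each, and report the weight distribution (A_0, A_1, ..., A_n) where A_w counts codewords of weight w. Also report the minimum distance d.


Weight distribution: A_0 = 1, A_2 = 2, A_3 = 4, A_4 = 3, A_5 = 2, A_6 = 2, A_7 = 2. Minimum distance d = 2.

Enumerate all 2^4 = 16 messages m ∈ F_2^4.
For each, compute codeword c = mG in F_2^9, then tally its weight.
  m = 0000 → c = 000000000, weight = 0.
  m = 1000 → c = 011100011, weight = 5.
  m = 0100 → c = 100000101, weight = 3.
  m = 1100 → c = 111100110, weight = 6.
  m = 0010 → c = 100001000, weight = 2.
  m = 1010 → c = 111101011, weight = 7.
  m = 0110 → c = 000001101, weight = 3.
  m = 1110 → c = 011101110, weight = 6.
  m = 0001 → c = 101101111, weight = 7.
  m = 1001 → c = 110001100, weight = 4.
  m = 0101 → c = 001101010, weight = 4.
  m = 1101 → c = 010001001, weight = 3.
  m = 0011 → c = 001100111, weight = 5.
  m = 1011 → c = 010000100, weight = 2.
  m = 0111 → c = 101100010, weight = 4.
  m = 1111 → c = 110000001, weight = 3.
Tally weights:
  weight 0: 1 codewords.
  weight 2: 2 codewords.
  weight 3: 4 codewords.
  weight 4: 3 codewords.
  weight 5: 2 codewords.
  weight 6: 2 codewords.
  weight 7: 2 codewords.
Minimum distance d = smallest w > 0 with A_w > 0 = 2.
Sanity: Σ A_w = 16 = 2^4 = 16 ✓.


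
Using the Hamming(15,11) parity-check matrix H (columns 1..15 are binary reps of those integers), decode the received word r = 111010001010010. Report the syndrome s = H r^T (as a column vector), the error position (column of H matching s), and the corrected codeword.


s = (1, 0, 0, 1)^T, error position = 9, corrected codeword c = 111010000010010

Compute s = H r^T mod 2 one row at a time:
  s_1 = 0 + 1 + 0 + 1 + 0 + 0 + 1 + 0 = 3 ≡ 1 (mod 2).
  s_2 = 0 + 1 + 0 + 0 + 0 + 0 + 1 + 0 = 2 ≡ 0 (mod 2).
  s_3 = 1 + 1 + 0 + 0 + 0 + 1 + 1 + 0 = 4 ≡ 0 (mod 2).
  s_4 = 1 + 1 + 1 + 0 + 1 + 1 + 0 + 0 = 5 ≡ 1 (mod 2).
s = (1, 0, 0, 1)^T — this equals column 9 of H (binary 1001), so error is at position 9.
Correct: flip bit 9 of r = 111010001010010 to get c = 111010000010010.


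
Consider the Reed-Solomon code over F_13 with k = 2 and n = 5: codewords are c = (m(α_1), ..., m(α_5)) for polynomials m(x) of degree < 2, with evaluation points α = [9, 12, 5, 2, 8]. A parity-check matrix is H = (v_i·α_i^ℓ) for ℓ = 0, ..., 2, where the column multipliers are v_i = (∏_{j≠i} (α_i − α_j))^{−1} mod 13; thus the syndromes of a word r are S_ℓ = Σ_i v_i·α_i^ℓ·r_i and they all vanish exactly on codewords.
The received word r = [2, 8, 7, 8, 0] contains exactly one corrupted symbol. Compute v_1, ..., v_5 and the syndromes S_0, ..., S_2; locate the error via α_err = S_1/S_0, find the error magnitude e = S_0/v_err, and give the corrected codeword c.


S = (6, 12, 11), error at position 4, error magnitude e = 7, c = [2, 8, 7, 1, 0].

Step 1: column multipliers v_i = (∏_{j≠i}(α_i − α_j))^{−1} mod 13.
  i = 1 (α = 9): (9−12)(9−5)(9−2)(9−8) = (−3)·4·7·1 = −84 ≡ 7, so v_1 = 7^{−1} = 2 (mod 13).
  i = 2 (α = 12): (12−9)(12−5)(12−2)(12−8) = 3·7·10·4 = 840 ≡ 8, so v_2 = 8^{−1} = 5 (mod 13).
  i = 3 (α = 5): (5−9)(5−12)(5−2)(5−8) = (−4)·(−7)·3·(−3) = −252 ≡ 8, so v_3 = 8^{−1} = 5 (mod 13).
  i = 4 (α = 2): (2−9)(2−12)(2−5)(2−8) = (−7)·(−10)·(−3)·(−6) = 1260 ≡ 12, so v_4 = 12^{−1} = 12 (mod 13).
  i = 5 (α = 8): (8−9)(8−12)(8−5)(8−2) = (−1)·(−4)·3·6 = 72 ≡ 7, so v_5 = 7^{−1} = 2 (mod 13).
  v = [2, 5, 5, 12, 2].
Step 2: syndromes of r = [2, 8, 7, 8, 0] (all sums mod 13).
  S_0 = Σ v_i r_i = 2·2 + 5·8 + 5·7 + 12·8 + 2·0 = 175 ≡ 6.
  S_1 = Σ v_i α_i r_i = 2·9·2 + 5·12·8 + 5·5·7 + 12·2·8 + 2·8·0 = 883 ≡ 12.
  α_i^2 mod 13 = [3, 1, 12, 4, 12].
  S_2 = Σ v_i α_i^2 r_i = 2·3·2 + 5·1·8 + 5·12·7 + 12·4·8 + 2·12·0 = 856 ≡ 11.
  S = (6, 12, 11) ≠ 0, so r is not a codeword (an error is present).
Step 3: locate the error. For a single error e at position i, S_ℓ = v_i·e·α_i^ℓ, so α_err = S_1/S_0.
  S_0^{−1} = 6^{−1} = 11 (mod 13), so α_err = 12·11 = 132 ≡ 2 = α_4. Error position i = 4.
  Consistency check: S_2/S_1 = 11·12 = 132 ≡ 2 = α_err ✓ (single-error assumption holds).
Step 4: error magnitude e = S_0/v_4 = S_0·∏_{j≠4}(α_4 − α_j) = 6·12 = 72 ≡ 7 (mod 13).
Step 5: correct position 4: c_4 = r_4 − e = 8 − 7 ≡ 1 (mod 13). Hence c = [2, 8, 7, 1, 0].
  Check: interpolating c through the α_i gives m(x) = 10 + 2·x (degree < 2) with m(α_i) = c_i for every i, so c is indeed a codeword.


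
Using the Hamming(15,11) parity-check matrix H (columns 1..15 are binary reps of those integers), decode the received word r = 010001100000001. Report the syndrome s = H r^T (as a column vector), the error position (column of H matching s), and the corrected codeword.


s = (1, 1, 0, 0)^T, error position = 12, corrected codeword c = 010001100001001

Compute s = H r^T mod 2 one row at a time:
  s_1 = 0 + 0 + 0 + 0 + 0 + 0 + 0 + 1 = 1 ≡ 1 (mod 2).
  s_2 = 0 + 0 + 1 + 1 + 0 + 0 + 0 + 1 = 3 ≡ 1 (mod 2).
  s_3 = 1 + 0 + 1 + 1 + 0 + 0 + 0 + 1 = 4 ≡ 0 (mod 2).
  s_4 = 0 + 0 + 0 + 1 + 0 + 0 + 0 + 1 = 2 ≡ 0 (mod 2).
s = (1, 1, 0, 0)^T — this equals column 12 of H (binary 1100), so error is at position 12.
Correct: flip bit 12 of r = 010001100000001 to get c = 010001100001001.


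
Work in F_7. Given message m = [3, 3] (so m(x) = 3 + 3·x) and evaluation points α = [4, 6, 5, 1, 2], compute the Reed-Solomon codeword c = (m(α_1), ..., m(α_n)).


c = [1, 0, 4, 6, 2]

Message polynomial: m(x) = 3 + 3·x (mod 7).
For each evaluation point α_i, compute m(α_i) mod 7:
  α_1 = 4: Horner steps 3 → 1, so m(4) = 1.
  α_2 = 6: Horner steps 3 → 0, so m(6) = 0.
  α_3 = 5: Horner steps 3 → 4, so m(5) = 4.
  α_4 = 1: Horner steps 3 → 6, so m(1) = 6.
  α_5 = 2: Horner steps 3 → 2, so m(2) = 2.
Codeword c = [1, 0, 4, 6, 2] ∈ F_7^5.


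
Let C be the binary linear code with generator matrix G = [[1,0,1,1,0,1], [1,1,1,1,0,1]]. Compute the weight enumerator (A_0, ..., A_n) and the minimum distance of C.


Weight distribution: A_0 = 1, A_1 = 1, A_4 = 1, A_5 = 1. Minimum distance d = 1.

Enumerate all 2^2 = 4 messages m ∈ F_2^2.
For each, compute codeword c = mG in F_2^6, then tally its weight.
  m = 00 → c = 000000, weight = 0.
  m = 10 → c = 101101, weight = 4.
  m = 01 → c = 111101, weight = 5.
  m = 11 → c = 010000, weight = 1.
Tally weights:
  weight 0: 1 codewords.
  weight 1: 1 codewords.
  weight 4: 1 codewords.
  weight 5: 1 codewords.
Minimum distance d = smallest w > 0 with A_w > 0 = 1.
Sanity: Σ A_w = 4 = 2^2 = 4 ✓.


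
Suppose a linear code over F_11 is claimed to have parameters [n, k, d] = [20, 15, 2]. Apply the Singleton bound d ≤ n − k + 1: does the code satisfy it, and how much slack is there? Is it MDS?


Singleton RHS = n − k + 1 = 6, slack = 4, bound satisfied, not MDS.

Singleton bound: d ≤ n − k + 1.
Here n = 20, k = 15, so n − k + 1 = 6.
Given d = 2, check d ≤ 6: YES.
Slack = (n − k + 1) − d = 4.
The code is NOT MDS (slack = 4 > 0).
Description: the claimed parameters are [20, 15, 2]_11; such a code would be non-MDS.


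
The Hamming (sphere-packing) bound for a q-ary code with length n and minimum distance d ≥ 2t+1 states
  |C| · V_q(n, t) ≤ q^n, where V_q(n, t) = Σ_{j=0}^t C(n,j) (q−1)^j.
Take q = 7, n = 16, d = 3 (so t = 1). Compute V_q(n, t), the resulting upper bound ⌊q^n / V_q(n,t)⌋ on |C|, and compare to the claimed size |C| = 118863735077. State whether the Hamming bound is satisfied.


V_q(n, t) = 97, q^n = 33232930569601, Hamming bound = 342607531645, |C| = 118863735077 ≤ bound (satisfied).

Step 1: Compute V_q(n, t) = Σ_{j=0}^1 C(n, j) (q−1)^j.
  j = 0: C(16,0)·(6)^0 = 1·1 = 1.
  j = 1: C(16,1)·(6)^1 = 16·6 = 96.
  V_q(n, t) = 1 + 96 = 97.
Step 2: q^n = 7^16 = 33232930569601.
Step 3: Hamming bound ⌊q^n / V_q(n,t)⌋ = ⌊33232930569601/97⌋ = 342607531645.
Step 4: Compare |C| = 118863735077 to 342607531645: satisfied.
The claimed |C| lies below the Hamming bound.


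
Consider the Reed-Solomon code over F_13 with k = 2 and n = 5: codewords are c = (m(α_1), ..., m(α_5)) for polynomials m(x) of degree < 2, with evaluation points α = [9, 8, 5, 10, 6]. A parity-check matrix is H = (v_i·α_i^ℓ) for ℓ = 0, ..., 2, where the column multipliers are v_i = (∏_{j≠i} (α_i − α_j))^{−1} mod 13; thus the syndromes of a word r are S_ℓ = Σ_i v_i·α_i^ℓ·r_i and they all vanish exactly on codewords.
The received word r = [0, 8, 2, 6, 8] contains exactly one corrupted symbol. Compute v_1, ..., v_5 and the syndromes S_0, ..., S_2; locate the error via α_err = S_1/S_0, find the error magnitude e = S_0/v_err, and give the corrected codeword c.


S = (12, 5, 1), error at position 2, error magnitude e = 1, c = [0, 7, 2, 6, 8].

Step 1: column multipliers v_i = (∏_{j≠i}(α_i − α_j))^{−1} mod 13.
  i = 1 (α = 9): (9−8)(9−5)(9−10)(9−6) = 1·4·(−1)·3 = −12 ≡ 1, so v_1 = 1^{−1} = 1 (mod 13).
  i = 2 (α = 8): (8−9)(8−5)(8−10)(8−6) = (−1)·3·(−2)·2 = 12 ≡ 12, so v_2 = 12^{−1} = 12 (mod 13).
  i = 3 (α = 5): (5−9)(5−8)(5−10)(5−6) = (−4)·(−3)·(−5)·(−1) = 60 ≡ 8, so v_3 = 8^{−1} = 5 (mod 13).
  i = 4 (α = 10): (10−9)(10−8)(10−5)(10−6) = 1·2·5·4 = 40 ≡ 1, so v_4 = 1^{−1} = 1 (mod 13).
  i = 5 (α = 6): (6−9)(6−8)(6−5)(6−10) = (−3)·(−2)·1·(−4) = −24 ≡ 2, so v_5 = 2^{−1} = 7 (mod 13).
  v = [1, 12, 5, 1, 7].
Step 2: syndromes of r = [0, 8, 2, 6, 8] (all sums mod 13).
  S_0 = Σ v_i r_i = 1·0 + 12·8 + 5·2 + 1·6 + 7·8 = 168 ≡ 12.
  S_1 = Σ v_i α_i r_i = 1·9·0 + 12·8·8 + 5·5·2 + 1·10·6 + 7·6·8 = 1214 ≡ 5.
  α_i^2 mod 13 = [3, 12, 12, 9, 10].
  S_2 = Σ v_i α_i^2 r_i = 1·3·0 + 12·12·8 + 5·12·2 + 1·9·6 + 7·10·8 = 1886 ≡ 1.
  S = (12, 5, 1) ≠ 0, so r is not a codeword (an error is present).
Step 3: locate the error. For a single error e at position i, S_ℓ = v_i·e·α_i^ℓ, so α_err = S_1/S_0.
  S_0^{−1} = 12^{−1} = 12 (mod 13), so α_err = 5·12 = 60 ≡ 8 = α_2. Error position i = 2.
  Consistency check: S_2/S_1 = 1·8 = 8 ≡ 8 = α_err ✓ (single-error assumption holds).
Step 4: error magnitude e = S_0/v_2 = S_0·∏_{j≠2}(α_2 − α_j) = 12·12 = 144 ≡ 1 (mod 13).
Step 5: correct position 2: c_2 = r_2 − e = 8 − 1 ≡ 7 (mod 13). Hence c = [0, 7, 2, 6, 8].
  Check: interpolating c through the α_i gives m(x) = 11 + 6·x (degree < 2) with m(α_i) = c_i for every i, so c is indeed a codeword.


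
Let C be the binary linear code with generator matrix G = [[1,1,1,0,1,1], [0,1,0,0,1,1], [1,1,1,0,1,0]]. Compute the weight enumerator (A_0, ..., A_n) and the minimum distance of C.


Weight distribution: A_0 = 1, A_1 = 1, A_2 = 2, A_3 = 2, A_4 = 1, A_5 = 1. Minimum distance d = 1.

Enumerate all 2^3 = 8 messages m ∈ F_2^3.
For each, compute codeword c = mG in F_2^6, then tally its weight.
  m = 000 → c = 000000, weight = 0.
  m = 100 → c = 111011, weight = 5.
  m = 010 → c = 010011, weight = 3.
  m = 110 → c = 101000, weight = 2.
  m = 001 → c = 111010, weight = 4.
  m = 101 → c = 000001, weight = 1.
  m = 011 → c = 101001, weight = 3.
  m = 111 → c = 010010, weight = 2.
Tally weights:
  weight 0: 1 codewords.
  weight 1: 1 codewords.
  weight 2: 2 codewords.
  weight 3: 2 codewords.
  weight 4: 1 codewords.
  weight 5: 1 codewords.
Minimum distance d = smallest w > 0 with A_w > 0 = 1.
Sanity: Σ A_w = 8 = 2^3 = 8 ✓.


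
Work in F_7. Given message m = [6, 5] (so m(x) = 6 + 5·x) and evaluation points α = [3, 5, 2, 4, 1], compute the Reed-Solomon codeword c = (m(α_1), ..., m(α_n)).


c = [0, 3, 2, 5, 4]

Message polynomial: m(x) = 6 + 5·x (mod 7).
For each evaluation point α_i, compute m(α_i) mod 7:
  α_1 = 3: Horner steps 5 → 0, so m(3) = 0.
  α_2 = 5: Horner steps 5 → 3, so m(5) = 3.
  α_3 = 2: Horner steps 5 → 2, so m(2) = 2.
  α_4 = 4: Horner steps 5 → 5, so m(4) = 5.
  α_5 = 1: Horner steps 5 → 4, so m(1) = 4.
Codeword c = [0, 3, 2, 5, 4] ∈ F_7^5.


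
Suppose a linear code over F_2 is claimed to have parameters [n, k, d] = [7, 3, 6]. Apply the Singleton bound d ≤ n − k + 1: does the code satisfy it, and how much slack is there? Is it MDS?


Singleton RHS = n − k + 1 = 5, slack = -1, bound violated (no such code; not MDS).

Singleton bound: d ≤ n − k + 1.
Here n = 7, k = 3, so n − k + 1 = 5.
Given d = 6, check d ≤ 5: NO.
Slack = (n − k + 1) − d = -1.
The slack is negative: d = 6 exceeds n − k + 1 = 5 by 1, so the Singleton bound is violated and no linear [7, 3, 6]_2 code can exist. In particular it is not MDS (MDS requires d = n − k + 1 exactly).
Description: the claimed parameters are [7, 3, 6]_2; such a code would be impossible (violates the Singleton bound).


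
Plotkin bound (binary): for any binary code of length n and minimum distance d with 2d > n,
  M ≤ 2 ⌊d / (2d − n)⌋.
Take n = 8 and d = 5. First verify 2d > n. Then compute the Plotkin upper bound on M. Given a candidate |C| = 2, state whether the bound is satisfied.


Plotkin bound M ≤ 4; given |C| = 2 ≤ bound (satisfied).

Check applicability: 2d = 10, n = 8.
2d − n = 2 > 0, so Plotkin applies.
Compute d/(2d−n) = 5/2 ≈ 2.5000.
⌊d/(2d−n)⌋ = 2.
Plotkin bound: M ≤ 2·2 = 4.
Given |C| = 2, check: satisfied.
This |C| is below the Plotkin bound.


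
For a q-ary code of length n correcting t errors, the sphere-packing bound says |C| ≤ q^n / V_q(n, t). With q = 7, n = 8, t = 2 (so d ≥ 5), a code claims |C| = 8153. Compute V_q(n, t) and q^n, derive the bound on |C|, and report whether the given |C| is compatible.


V_q(n, t) = 1057, q^n = 5764801, Hamming bound = 5453, |C| = 8153 > bound (violated).

Step 1: Compute V_q(n, t) = Σ_{j=0}^2 C(n, j) (q−1)^j.
  j = 0: C(8,0)·(6)^0 = 1·1 = 1.
  j = 1: C(8,1)·(6)^1 = 8·6 = 48.
  j = 2: C(8,2)·(6)^2 = 28·36 = 1008.
  V_q(n, t) = 1 + 48 + 1008 = 1057.
Step 2: q^n = 7^8 = 5764801.
Step 3: Hamming bound ⌊q^n / V_q(n,t)⌋ = ⌊5764801/1057⌋ = 5453.
Step 4: Compare |C| = 8153 to 5453: violated.
The claimed |C| lies above the Hamming bound, so no 7-ary code of length 8 with d ≥ 5 can have 8153 codewords.


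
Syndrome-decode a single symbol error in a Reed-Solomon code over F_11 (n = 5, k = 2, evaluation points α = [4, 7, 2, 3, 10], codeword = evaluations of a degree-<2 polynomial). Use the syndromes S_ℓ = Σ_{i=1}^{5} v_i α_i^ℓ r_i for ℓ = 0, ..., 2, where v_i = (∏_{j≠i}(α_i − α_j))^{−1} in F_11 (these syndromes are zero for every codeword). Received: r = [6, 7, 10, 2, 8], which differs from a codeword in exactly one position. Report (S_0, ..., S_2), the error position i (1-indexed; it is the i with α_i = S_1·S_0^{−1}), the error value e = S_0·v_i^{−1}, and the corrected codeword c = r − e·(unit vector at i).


S = (4, 8, 5), error at position 3, error magnitude e = 1, c = [6, 7, 9, 2, 8].

Step 1: column multipliers v_i = (∏_{j≠i}(α_i − α_j))^{−1} mod 11.
  i = 1 (α = 4): (4−7)(4−2)(4−3)(4−10) = (−3)·2·1·(−6) = 36 ≡ 3, so v_1 = 3^{−1} = 4 (mod 11).
  i = 2 (α = 7): (7−4)(7−2)(7−3)(7−10) = 3·5·4·(−3) = −180 ≡ 7, so v_2 = 7^{−1} = 8 (mod 11).
  i = 3 (α = 2): (2−4)(2−7)(2−3)(2−10) = (−2)·(−5)·(−1)·(−8) = 80 ≡ 3, so v_3 = 3^{−1} = 4 (mod 11).
  i = 4 (α = 3): (3−4)(3−7)(3−2)(3−10) = (−1)·(−4)·1·(−7) = −28 ≡ 5, so v_4 = 5^{−1} = 9 (mod 11).
  i = 5 (α = 10): (10−4)(10−7)(10−2)(10−3) = 6·3·8·7 = 1008 ≡ 7, so v_5 = 7^{−1} = 8 (mod 11).
  v = [4, 8, 4, 9, 8].
Step 2: syndromes of r = [6, 7, 10, 2, 8] (all sums mod 11).
  S_0 = Σ v_i r_i = 4·6 + 8·7 + 4·10 + 9·2 + 8·8 = 202 ≡ 4.
  S_1 = Σ v_i α_i r_i = 4·4·6 + 8·7·7 + 4·2·10 + 9·3·2 + 8·10·8 = 1262 ≡ 8.
  α_i^2 mod 11 = [5, 5, 4, 9, 1].
  S_2 = Σ v_i α_i^2 r_i = 4·5·6 + 8·5·7 + 4·4·10 + 9·9·2 + 8·1·8 = 786 ≡ 5.
  S = (4, 8, 5) ≠ 0, so r is not a codeword (an error is present).
Step 3: locate the error. For a single error e at position i, S_ℓ = v_i·e·α_i^ℓ, so α_err = S_1/S_0.
  S_0^{−1} = 4^{−1} = 3 (mod 11), so α_err = 8·3 = 24 ≡ 2 = α_3. Error position i = 3.
  Consistency check: S_2/S_1 = 5·7 = 35 ≡ 2 = α_err ✓ (single-error assumption holds).
Step 4: error magnitude e = S_0/v_3 = S_0·∏_{j≠3}(α_3 − α_j) = 4·3 = 12 ≡ 1 (mod 11).
Step 5: correct position 3: c_3 = r_3 − e = 10 − 1 ≡ 9 (mod 11). Hence c = [6, 7, 9, 2, 8].
  Check: interpolating c through the α_i gives m(x) = 1 + 4·x (degree < 2) with m(α_i) = c_i for every i, so c is indeed a codeword.


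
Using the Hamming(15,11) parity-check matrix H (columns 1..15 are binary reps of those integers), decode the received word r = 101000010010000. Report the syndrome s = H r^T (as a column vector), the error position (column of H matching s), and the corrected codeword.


s = (0, 0, 0, 1)^T, error position = 1, corrected codeword c = 001000010010000

Compute s = H r^T mod 2 one row at a time:
  s_1 = 1 + 0 + 0 + 1 + 0 + 0 + 0 + 0 = 2 ≡ 0 (mod 2).
  s_2 = 0 + 0 + 0 + 0 + 0 + 0 + 0 + 0 = 0 ≡ 0 (mod 2).
  s_3 = 0 + 1 + 0 + 0 + 0 + 1 + 0 + 0 = 2 ≡ 0 (mod 2).
  s_4 = 1 + 1 + 0 + 0 + 0 + 1 + 0 + 0 = 3 ≡ 1 (mod 2).
s = (0, 0, 0, 1)^T — this equals column 1 of H (binary 0001), so error is at position 1.
Correct: flip bit 1 of r = 101000010010000 to get c = 001000010010000.


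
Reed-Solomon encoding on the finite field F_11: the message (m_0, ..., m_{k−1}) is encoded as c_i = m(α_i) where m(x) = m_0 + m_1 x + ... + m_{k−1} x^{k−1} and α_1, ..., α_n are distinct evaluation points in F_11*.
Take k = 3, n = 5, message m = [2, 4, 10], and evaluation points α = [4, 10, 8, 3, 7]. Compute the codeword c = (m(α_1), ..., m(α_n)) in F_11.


c = [2, 8, 3, 5, 3]

Message polynomial: m(x) = 2 + 4·x + 10·x^2 (mod 11).
For each evaluation point α_i, compute m(α_i) mod 11:
  α_1 = 4: Horner steps 10 → 0 → 2, so m(4) = 2.
  α_2 = 10: Horner steps 10 → 5 → 8, so m(10) = 8.
  α_3 = 8: Horner steps 10 → 7 → 3, so m(8) = 3.
  α_4 = 3: Horner steps 10 → 1 → 5, so m(3) = 5.
  α_5 = 7: Horner steps 10 → 8 → 3, so m(7) = 3.
Codeword c = [2, 8, 3, 5, 3] ∈ F_11^5.


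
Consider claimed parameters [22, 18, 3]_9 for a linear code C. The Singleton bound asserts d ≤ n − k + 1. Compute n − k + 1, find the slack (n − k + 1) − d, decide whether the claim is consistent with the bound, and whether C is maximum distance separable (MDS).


Singleton RHS = n − k + 1 = 5, slack = 2, bound satisfied, not MDS.

Singleton bound: d ≤ n − k + 1.
Here n = 22, k = 18, so n − k + 1 = 5.
Given d = 3, check d ≤ 5: YES.
Slack = (n − k + 1) − d = 2.
The code is NOT MDS (slack = 2 > 0).
Description: the claimed parameters are [22, 18, 3]_9; such a code would be non-MDS.


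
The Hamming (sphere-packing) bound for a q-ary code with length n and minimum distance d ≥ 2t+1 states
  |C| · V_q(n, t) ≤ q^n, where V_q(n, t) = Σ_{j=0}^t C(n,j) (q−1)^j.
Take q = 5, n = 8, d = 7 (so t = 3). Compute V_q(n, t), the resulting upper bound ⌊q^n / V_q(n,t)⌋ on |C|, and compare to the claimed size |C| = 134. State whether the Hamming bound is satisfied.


V_q(n, t) = 4065, q^n = 390625, Hamming bound = 96, |C| = 134 > bound (violated).

Step 1: Compute V_q(n, t) = Σ_{j=0}^3 C(n, j) (q−1)^j.
  j = 0: C(8,0)·(4)^0 = 1·1 = 1.
  j = 1: C(8,1)·(4)^1 = 8·4 = 32.
  j = 2: C(8,2)·(4)^2 = 28·16 = 448.
  j = 3: C(8,3)·(4)^3 = 56·64 = 3584.
  V_q(n, t) = 1 + 32 + 448 + 3584 = 4065.
Step 2: q^n = 5^8 = 390625.
Step 3: Hamming bound ⌊q^n / V_q(n,t)⌋ = ⌊390625/4065⌋ = 96.
Step 4: Compare |C| = 134 to 96: violated.
The claimed |C| lies above the Hamming bound, so no 5-ary code of length 8 with d ≥ 7 can have 134 codewords.


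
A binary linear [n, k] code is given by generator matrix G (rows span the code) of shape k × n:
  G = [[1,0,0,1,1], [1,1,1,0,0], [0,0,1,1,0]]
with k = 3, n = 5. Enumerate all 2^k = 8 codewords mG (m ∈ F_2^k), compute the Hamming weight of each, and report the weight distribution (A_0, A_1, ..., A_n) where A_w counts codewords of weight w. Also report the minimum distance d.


Weight distribution: A_0 = 1, A_2 = 2, A_3 = 4, A_4 = 1. Minimum distance d = 2.

Enumerate all 2^3 = 8 messages m ∈ F_2^3.
For each, compute codeword c = mG in F_2^5, then tally its weight.
  m = 000 → c = 00000, weight = 0.
  m = 100 → c = 10011, weight = 3.
  m = 010 → c = 11100, weight = 3.
  m = 110 → c = 01111, weight = 4.
  m = 001 → c = 00110, weight = 2.
  m = 101 → c = 10101, weight = 3.
  m = 011 → c = 11010, weight = 3.
  m = 111 → c = 01001, weight = 2.
Tally weights:
  weight 0: 1 codewords.
  weight 2: 2 codewords.
  weight 3: 4 codewords.
  weight 4: 1 codewords.
Minimum distance d = smallest w > 0 with A_w > 0 = 2.
Sanity: Σ A_w = 8 = 2^3 = 8 ✓.


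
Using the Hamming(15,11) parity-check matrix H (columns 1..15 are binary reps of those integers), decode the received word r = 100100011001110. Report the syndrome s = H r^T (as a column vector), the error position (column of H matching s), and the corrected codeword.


s = (1, 0, 1, 1)^T, error position = 11, corrected codeword c = 100100011011110

Compute s = H r^T mod 2 one row at a time:
  s_1 = 1 + 1 + 0 + 0 + 1 + 1 + 1 + 0 = 5 ≡ 1 (mod 2).
  s_2 = 1 + 0 + 0 + 0 + 1 + 1 + 1 + 0 = 4 ≡ 0 (mod 2).
  s_3 = 0 + 0 + 0 + 0 + 0 + 0 + 1 + 0 = 1 ≡ 1 (mod 2).
  s_4 = 1 + 0 + 0 + 0 + 1 + 0 + 1 + 0 = 3 ≡ 1 (mod 2).
s = (1, 0, 1, 1)^T — this equals column 11 of H (binary 1011), so error is at position 11.
Correct: flip bit 11 of r = 100100011001110 to get c = 100100011011110.


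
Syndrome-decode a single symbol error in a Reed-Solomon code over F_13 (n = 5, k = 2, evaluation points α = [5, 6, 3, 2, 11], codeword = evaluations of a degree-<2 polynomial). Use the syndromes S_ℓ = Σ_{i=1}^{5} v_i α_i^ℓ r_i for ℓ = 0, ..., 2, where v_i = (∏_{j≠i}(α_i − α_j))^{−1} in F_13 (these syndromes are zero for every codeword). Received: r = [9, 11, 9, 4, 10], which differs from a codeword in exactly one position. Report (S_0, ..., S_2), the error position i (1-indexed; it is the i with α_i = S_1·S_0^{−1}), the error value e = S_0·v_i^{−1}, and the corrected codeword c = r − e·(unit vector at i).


S = (12, 8, 1), error at position 1, error magnitude e = 3, c = [6, 11, 9, 4, 10].

Step 1: column multipliers v_i = (∏_{j≠i}(α_i − α_j))^{−1} mod 13.
  i = 1 (α = 5): (5−6)(5−3)(5−2)(5−11) = (−1)·2·3·(−6) = 36 ≡ 10, so v_1 = 10^{−1} = 4 (mod 13).
  i = 2 (α = 6): (6−5)(6−3)(6−2)(6−11) = 1·3·4·(−5) = −60 ≡ 5, so v_2 = 5^{−1} = 8 (mod 13).
  i = 3 (α = 3): (3−5)(3−6)(3−2)(3−11) = (−2)·(−3)·1·(−8) = −48 ≡ 4, so v_3 = 4^{−1} = 10 (mod 13).
  i = 4 (α = 2): (2−5)(2−6)(2−3)(2−11) = (−3)·(−4)·(−1)·(−9) = 108 ≡ 4, so v_4 = 4^{−1} = 10 (mod 13).
  i = 5 (α = 11): (11−5)(11−6)(11−3)(11−2) = 6·5·8·9 = 2160 ≡ 2, so v_5 = 2^{−1} = 7 (mod 13).
  v = [4, 8, 10, 10, 7].
Step 2: syndromes of r = [9, 11, 9, 4, 10] (all sums mod 13).
  S_0 = Σ v_i r_i = 4·9 + 8·11 + 10·9 + 10·4 + 7·10 = 324 ≡ 12.
  S_1 = Σ v_i α_i r_i = 4·5·9 + 8·6·11 + 10·3·9 + 10·2·4 + 7·11·10 = 1828 ≡ 8.
  α_i^2 mod 13 = [12, 10, 9, 4, 4].
  S_2 = Σ v_i α_i^2 r_i = 4·12·9 + 8·10·11 + 10·9·9 + 10·4·4 + 7·4·10 = 2562 ≡ 1.
  S = (12, 8, 1) ≠ 0, so r is not a codeword (an error is present).
Step 3: locate the error. For a single error e at position i, S_ℓ = v_i·e·α_i^ℓ, so α_err = S_1/S_0.
  S_0^{−1} = 12^{−1} = 12 (mod 13), so α_err = 8·12 = 96 ≡ 5 = α_1. Error position i = 1.
  Consistency check: S_2/S_1 = 1·5 = 5 ≡ 5 = α_err ✓ (single-error assumption holds).
Step 4: error magnitude e = S_0/v_1 = S_0·∏_{j≠1}(α_1 − α_j) = 12·10 = 120 ≡ 3 (mod 13).
Step 5: correct position 1: c_1 = r_1 − e = 9 − 3 ≡ 6 (mod 13). Hence c = [6, 11, 9, 4, 10].
  Check: interpolating c through the α_i gives m(x) = 7 + 5·x (degree < 2) with m(α_i) = c_i for every i, so c is indeed a codeword.


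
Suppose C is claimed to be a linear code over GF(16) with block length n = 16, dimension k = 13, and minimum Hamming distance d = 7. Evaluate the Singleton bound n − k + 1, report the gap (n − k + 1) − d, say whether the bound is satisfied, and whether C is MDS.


Singleton RHS = n − k + 1 = 4, slack = -3, bound violated (no such code; not MDS).

Singleton bound: d ≤ n − k + 1.
Here n = 16, k = 13, so n − k + 1 = 4.
Given d = 7, check d ≤ 4: NO.
Slack = (n − k + 1) − d = -3.
The slack is negative: d = 7 exceeds n − k + 1 = 4 by 3, so the Singleton bound is violated and no linear [16, 13, 7]_16 code can exist. In particular it is not MDS (MDS requires d = n − k + 1 exactly).
Description: the claimed parameters are [16, 13, 7]_16; such a code would be impossible (violates the Singleton bound).


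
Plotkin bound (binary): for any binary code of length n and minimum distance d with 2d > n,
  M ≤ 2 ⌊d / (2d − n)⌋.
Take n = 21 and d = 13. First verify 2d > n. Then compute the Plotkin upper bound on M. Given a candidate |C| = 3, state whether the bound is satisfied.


Plotkin bound M ≤ 4; given |C| = 3 ≤ bound (satisfied).

Check applicability: 2d = 26, n = 21.
2d − n = 5 > 0, so Plotkin applies.
Compute d/(2d−n) = 13/5 ≈ 2.6000.
⌊d/(2d−n)⌋ = 2.
Plotkin bound: M ≤ 2·2 = 4.
Given |C| = 3, check: satisfied.
This |C| is below the Plotkin bound.


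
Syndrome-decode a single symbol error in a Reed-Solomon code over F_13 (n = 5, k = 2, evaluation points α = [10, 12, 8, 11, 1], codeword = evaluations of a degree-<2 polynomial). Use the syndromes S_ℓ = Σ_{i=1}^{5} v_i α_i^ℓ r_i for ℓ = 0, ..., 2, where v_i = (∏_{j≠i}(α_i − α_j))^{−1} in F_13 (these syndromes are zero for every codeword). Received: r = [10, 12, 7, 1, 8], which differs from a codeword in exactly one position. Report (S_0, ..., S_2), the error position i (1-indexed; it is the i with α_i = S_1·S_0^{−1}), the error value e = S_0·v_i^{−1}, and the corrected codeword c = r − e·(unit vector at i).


S = (2, 7, 5), error at position 1, error magnitude e = 7, c = [3, 12, 7, 1, 8].

Step 1: column multipliers v_i = (∏_{j≠i}(α_i − α_j))^{−1} mod 13.
  i = 1 (α = 10): (10−12)(10−8)(10−11)(10−1) = (−2)·2·(−1)·9 = 36 ≡ 10, so v_1 = 10^{−1} = 4 (mod 13).
  i = 2 (α = 12): (12−10)(12−8)(12−11)(12−1) = 2·4·1·11 = 88 ≡ 10, so v_2 = 10^{−1} = 4 (mod 13).
  i = 3 (α = 8): (8−10)(8−12)(8−11)(8−1) = (−2)·(−4)·(−3)·7 = −168 ≡ 1, so v_3 = 1^{−1} = 1 (mod 13).
  i = 4 (α = 11): (11−10)(11−12)(11−8)(11−1) = 1·(−1)·3·10 = −30 ≡ 9, so v_4 = 9^{−1} = 3 (mod 13).
  i = 5 (α = 1): (1−10)(1−12)(1−8)(1−11) = (−9)·(−11)·(−7)·(−10) = 6930 ≡ 1, so v_5 = 1^{−1} = 1 (mod 13).
  v = [4, 4, 1, 3, 1].
Step 2: syndromes of r = [10, 12, 7, 1, 8] (all sums mod 13).
  S_0 = Σ v_i r_i = 4·10 + 4·12 + 1·7 + 3·1 + 1·8 = 106 ≡ 2.
  S_1 = Σ v_i α_i r_i = 4·10·10 + 4·12·12 + 1·8·7 + 3·11·1 + 1·1·8 = 1073 ≡ 7.
  α_i^2 mod 13 = [9, 1, 12, 4, 1].
  S_2 = Σ v_i α_i^2 r_i = 4·9·10 + 4·1·12 + 1·12·7 + 3·4·1 + 1·1·8 = 512 ≡ 5.
  S = (2, 7, 5) ≠ 0, so r is not a codeword (an error is present).
Step 3: locate the error. For a single error e at position i, S_ℓ = v_i·e·α_i^ℓ, so α_err = S_1/S_0.
  S_0^{−1} = 2^{−1} = 7 (mod 13), so α_err = 7·7 = 49 ≡ 10 = α_1. Error position i = 1.
  Consistency check: S_2/S_1 = 5·2 = 10 ≡ 10 = α_err ✓ (single-error assumption holds).
Step 4: error magnitude e = S_0/v_1 = S_0·∏_{j≠1}(α_1 − α_j) = 2·10 = 20 ≡ 7 (mod 13).
Step 5: correct position 1: c_1 = r_1 − e = 10 − 7 ≡ 3 (mod 13). Hence c = [3, 12, 7, 1, 8].
  Check: interpolating c through the α_i gives m(x) = 10 + 11·x (degree < 2) with m(α_i) = c_i for every i, so c is indeed a codeword.


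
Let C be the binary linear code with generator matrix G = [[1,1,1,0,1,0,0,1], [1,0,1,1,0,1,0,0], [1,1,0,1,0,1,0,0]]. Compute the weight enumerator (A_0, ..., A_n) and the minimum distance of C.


Weight distribution: A_0 = 1, A_2 = 1, A_3 = 1, A_4 = 2, A_5 = 3. Minimum distance d = 2.

Enumerate all 2^3 = 8 messages m ∈ F_2^3.
For each, compute codeword c = mG in F_2^8, then tally its weight.
  m = 000 → c = 00000000, weight = 0.
  m = 100 → c = 11101001, weight = 5.
  m = 010 → c = 10110100, weight = 4.
  m = 110 → c = 01011101, weight = 5.
  m = 001 → c = 11010100, weight = 4.
  m = 101 → c = 00111101, weight = 5.
  m = 011 → c = 01100000, weight = 2.
  m = 111 → c = 10001001, weight = 3.
Tally weights:
  weight 0: 1 codewords.
  weight 2: 1 codewords.
  weight 3: 1 codewords.
  weight 4: 2 codewords.
  weight 5: 3 codewords.
Minimum distance d = smallest w > 0 with A_w > 0 = 2.
Sanity: Σ A_w = 8 = 2^3 = 8 ✓.


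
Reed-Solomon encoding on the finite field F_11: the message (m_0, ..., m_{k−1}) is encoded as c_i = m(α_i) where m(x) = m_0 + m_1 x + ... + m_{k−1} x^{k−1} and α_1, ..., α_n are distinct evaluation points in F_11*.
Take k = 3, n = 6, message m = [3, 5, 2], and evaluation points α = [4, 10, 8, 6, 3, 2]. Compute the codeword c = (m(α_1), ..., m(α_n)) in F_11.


c = [0, 0, 6, 6, 3, 10]

Message polynomial: m(x) = 3 + 5·x + 2·x^2 (mod 11).
For each evaluation point α_i, compute m(α_i) mod 11:
  α_1 = 4: Horner steps 2 → 2 → 0, so m(4) = 0.
  α_2 = 10: Horner steps 2 → 3 → 0, so m(10) = 0.
  α_3 = 8: Horner steps 2 → 10 → 6, so m(8) = 6.
  α_4 = 6: Horner steps 2 → 6 → 6, so m(6) = 6.
  α_5 = 3: Horner steps 2 → 0 → 3, so m(3) = 3.
  α_6 = 2: Horner steps 2 → 9 → 10, so m(2) = 10.
Codeword c = [0, 0, 6, 6, 3, 10] ∈ F_11^6.


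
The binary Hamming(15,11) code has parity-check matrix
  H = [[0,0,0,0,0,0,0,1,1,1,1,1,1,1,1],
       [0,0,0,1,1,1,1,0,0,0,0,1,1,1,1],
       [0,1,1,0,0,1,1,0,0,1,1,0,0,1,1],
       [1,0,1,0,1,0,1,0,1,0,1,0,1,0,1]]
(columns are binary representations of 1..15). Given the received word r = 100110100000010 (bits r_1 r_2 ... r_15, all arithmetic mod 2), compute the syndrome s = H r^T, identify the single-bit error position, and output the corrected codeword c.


s = (1, 0, 0, 1)^T, error position = 9, corrected codeword c = 100110101000010

Compute s = H r^T mod 2 one row at a time:
  s_1 = 0 + 0 + 0 + 0 + 0 + 0 + 1 + 0 = 1 ≡ 1 (mod 2).
  s_2 = 1 + 1 + 0 + 1 + 0 + 0 + 1 + 0 = 4 ≡ 0 (mod 2).
  s_3 = 0 + 0 + 0 + 1 + 0 + 0 + 1 + 0 = 2 ≡ 0 (mod 2).
  s_4 = 1 + 0 + 1 + 1 + 0 + 0 + 0 + 0 = 3 ≡ 1 (mod 2).
s = (1, 0, 0, 1)^T — this equals column 9 of H (binary 1001), so error is at position 9.
Correct: flip bit 9 of r = 100110100000010 to get c = 100110101000010.


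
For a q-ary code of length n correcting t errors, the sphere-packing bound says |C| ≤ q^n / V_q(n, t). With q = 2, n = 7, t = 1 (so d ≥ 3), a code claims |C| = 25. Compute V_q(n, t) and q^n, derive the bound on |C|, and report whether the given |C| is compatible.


V_q(n, t) = 8, q^n = 128, Hamming bound = 16, |C| = 25 > bound (violated).

Step 1: Compute V_q(n, t) = Σ_{j=0}^1 C(n, j) (q−1)^j.
  j = 0: C(7,0)·(1)^0 = 1·1 = 1.
  j = 1: C(7,1)·(1)^1 = 7·1 = 7.
  V_q(n, t) = 1 + 7 = 8.
Step 2: q^n = 2^7 = 128.
Step 3: Hamming bound ⌊q^n / V_q(n,t)⌋ = ⌊128/8⌋ = 16.
Step 4: Compare |C| = 25 to 16: violated.
The claimed |C| lies above the Hamming bound, so no 2-ary code of length 7 with d ≥ 3 can have 25 codewords.


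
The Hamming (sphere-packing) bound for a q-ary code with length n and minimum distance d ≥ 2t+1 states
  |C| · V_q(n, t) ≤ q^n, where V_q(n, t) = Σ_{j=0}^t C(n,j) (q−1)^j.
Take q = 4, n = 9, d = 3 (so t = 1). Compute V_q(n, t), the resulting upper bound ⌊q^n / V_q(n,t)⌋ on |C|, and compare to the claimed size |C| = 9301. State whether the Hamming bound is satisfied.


V_q(n, t) = 28, q^n = 262144, Hamming bound = 9362, |C| = 9301 ≤ bound (satisfied).

Step 1: Compute V_q(n, t) = Σ_{j=0}^1 C(n, j) (q−1)^j.
  j = 0: C(9,0)·(3)^0 = 1·1 = 1.
  j = 1: C(9,1)·(3)^1 = 9·3 = 27.
  V_q(n, t) = 1 + 27 = 28.
Step 2: q^n = 4^9 = 262144.
Step 3: Hamming bound ⌊q^n / V_q(n,t)⌋ = ⌊262144/28⌋ = 9362.
Step 4: Compare |C| = 9301 to 9362: satisfied.
The claimed |C| lies below the Hamming bound.
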